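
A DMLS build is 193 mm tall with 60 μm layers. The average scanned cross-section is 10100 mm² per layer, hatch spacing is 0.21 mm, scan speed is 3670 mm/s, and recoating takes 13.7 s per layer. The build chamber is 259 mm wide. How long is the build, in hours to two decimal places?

Layers = ⌈193/0.06⌉ = 3217.
Per-layer scan distance = 10100 / 0.21 = 48095.2 mm.
Laser time per layer = 48095.2 / 3670, so 13.105 s.
Per-layer time = 13.105 + 13.7, so 26.805 s.
3217 layers × 26.805 s/layer = 86231.685 s, i.e. 23.95 hours.

23.95 hours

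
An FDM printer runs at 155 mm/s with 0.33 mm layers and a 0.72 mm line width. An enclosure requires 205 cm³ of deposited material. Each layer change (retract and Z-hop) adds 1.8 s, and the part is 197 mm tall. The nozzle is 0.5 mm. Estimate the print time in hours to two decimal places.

1.84 hours

Bead cross-section = 0.33 × 0.72, so 0.2376 mm².
Total extruded path = 205000/0.2376 = 862794.6 mm.
Time extruding: 862794.6 / 155 → 5566.4 s.
Number of layers: 197 / 0.33 → 597 (rounded up).
Non-print overhead = 597 × 1.8 = 1074.6 s.
Altogether 5566.4 + 1074.6 = 6641 s, i.e. 1.84 hours.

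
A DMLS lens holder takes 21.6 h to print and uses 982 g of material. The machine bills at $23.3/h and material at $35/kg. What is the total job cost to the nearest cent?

Time charge = 23.3 × 21.6 = $503.28.
Feedstock cost = 35 × 982/1000, so $34.37.
Total = 503.28 + 34.37 = $537.65.

$537.65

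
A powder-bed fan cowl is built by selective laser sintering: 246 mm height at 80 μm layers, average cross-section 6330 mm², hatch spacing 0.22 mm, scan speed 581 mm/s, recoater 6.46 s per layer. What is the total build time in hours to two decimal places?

47.82 hours

Layer count = ceil(246 / 0.08) = 3075.
Hatch length per layer = 6330 / 0.22, so 28772.7 mm.
Scan time per layer = 28772.7 / 581 = 49.5227 s.
Time per layer = 49.5227 + 6.46 = 55.9827 s.
3075 layers × 55.9827 s/layer = 172146.8025 s, i.e. 47.82 hours.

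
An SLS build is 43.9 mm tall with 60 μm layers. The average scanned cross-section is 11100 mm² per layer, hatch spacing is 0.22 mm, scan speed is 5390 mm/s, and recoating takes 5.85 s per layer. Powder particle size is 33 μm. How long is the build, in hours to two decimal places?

3.09 hours

Layer count = ceil(43.9 / 0.06) = 732.
Hatch length per layer = 11100 / 0.22 = 50454.5 mm.
Scan time per layer = 50454.5 / 5390, so 9.3608 s.
Layer cycle: 9.3608 + 5.85 → 15.2108 s.
Total: 732 × 15.2108 s = 11134.3056 s → 3.09 hours.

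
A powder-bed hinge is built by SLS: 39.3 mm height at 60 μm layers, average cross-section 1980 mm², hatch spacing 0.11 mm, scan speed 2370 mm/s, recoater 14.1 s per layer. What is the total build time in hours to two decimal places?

3.95 hours

Layers = ⌈39.3/0.06⌉ = 655.
Scan path per layer = 1980 / 0.11, so 18000 mm.
Scan time per layer: 18000 / 2370 → 7.5949 s.
Layer cycle = 7.5949 + 14.1 = 21.6949 s.
655 layers × 21.6949 s/layer = 14210.1595 s, i.e. 3.95 hours.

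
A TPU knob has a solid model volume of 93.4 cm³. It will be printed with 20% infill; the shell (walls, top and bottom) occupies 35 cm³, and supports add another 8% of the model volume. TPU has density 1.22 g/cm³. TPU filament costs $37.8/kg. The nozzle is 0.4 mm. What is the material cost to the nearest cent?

Infill region: 93.4 − 35 → 58.4 cm³.
Deposited infill: 0.20 × 58.4 → 11.68 cm³.
Support: 0.08 × 93.4 → 7.472 cm³.
Deposited volume = 35 + 11.68 + 7.472, so 54.152 cm³.
Mass: 54.152 × 1.22 → 66.06544 g.
Cost = 66.06544 g / 1000 × $37.8/kg = $2.50.

$2.50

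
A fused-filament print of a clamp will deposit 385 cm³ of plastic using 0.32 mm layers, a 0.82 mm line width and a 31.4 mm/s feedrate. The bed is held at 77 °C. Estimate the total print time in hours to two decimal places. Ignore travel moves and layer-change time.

Bead cross-section: 0.32 × 0.82 → 0.2624 mm².
Toolpath length = 385 cm³ / 0.2624 mm² = 385000 / 0.2624 = 1467225.6 mm.
Extrusion time = 1467225.6 / 31.4, so 46726.9 s.
46726.9 s = 12.98 hours.

12.98 hours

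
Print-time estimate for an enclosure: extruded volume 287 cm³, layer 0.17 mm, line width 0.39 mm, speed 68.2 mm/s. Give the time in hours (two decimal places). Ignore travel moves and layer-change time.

Bead cross-section: 0.17 × 0.39 → 0.0663 mm².
Total extruded path = 287000/0.0663 = 4328808.4 mm.
Time extruding: 4328808.4 / 68.2 → 63472.3 s.
63472.3 s = 17.63 hours.

17.63 hours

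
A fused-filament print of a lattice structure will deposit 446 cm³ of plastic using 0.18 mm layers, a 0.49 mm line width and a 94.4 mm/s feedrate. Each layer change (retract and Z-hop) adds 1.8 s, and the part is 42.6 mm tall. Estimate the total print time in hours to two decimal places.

15.00 hours

Extrusion cross-section: 0.18 × 0.49 → 0.0882 mm².
Toolpath length = 446 cm³ / 0.0882 mm² = 446000 / 0.0882 = 5056689.3 mm.
Extrusion time = 5056689.3 / 94.4, so 53566.6 s.
Layer count = ceil(42.6 / 0.18) = 237.
Z-hop total = 237 × 1.8, so 426.6 s.
Total = 53566.6 + 426.6 = 53993.2 s = 15.00 hours.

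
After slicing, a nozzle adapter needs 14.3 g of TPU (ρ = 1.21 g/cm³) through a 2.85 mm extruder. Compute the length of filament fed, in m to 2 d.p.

Volume = 14.3 g / 1.21 g·cm⁻³ = 11.8182 cm³ = 11818.2 mm³.
A = π r² = π × 1.425² = 6.3794 mm².
Length = 11818.2 / 6.3794 = 1852.56 mm = 1.85 m.

1.85 m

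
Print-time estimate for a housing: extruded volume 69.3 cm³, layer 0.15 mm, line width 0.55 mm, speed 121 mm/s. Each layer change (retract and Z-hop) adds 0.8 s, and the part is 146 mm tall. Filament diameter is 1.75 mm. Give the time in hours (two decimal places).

Line area: 0.15 × 0.55 → 0.0825 mm².
Toolpath length = 69.3 cm³ / 0.0825 mm² = 69300 / 0.0825 = 840000 mm.
Time extruding = 840000 / 121 = 6942.1 s.
Number of layers: 146 / 0.15 → 974 (rounded up).
Layer-change overhead = 974 × 0.8 = 779.2 s.
Altogether 6942.1 + 779.2 = 7721.3 s, i.e. 2.14 hours.

2.14 hours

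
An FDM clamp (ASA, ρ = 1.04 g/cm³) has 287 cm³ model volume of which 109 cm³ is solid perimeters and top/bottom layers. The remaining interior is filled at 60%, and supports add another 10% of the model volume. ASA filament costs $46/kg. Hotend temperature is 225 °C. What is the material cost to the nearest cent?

$11.70

Volume inside the shell = 287 − 109, so 178 cm³.
Infill volume = 0.60 × 178, so 106.8 cm³.
Support = 0.10 × 287, so 28.7 cm³.
Deposited volume = 109 + 106.8 + 28.7, so 244.5 cm³.
Mass: 244.5 × 1.04 → 254.28 g.
At $46/kg: 254.28/1000 × 46 = $11.70.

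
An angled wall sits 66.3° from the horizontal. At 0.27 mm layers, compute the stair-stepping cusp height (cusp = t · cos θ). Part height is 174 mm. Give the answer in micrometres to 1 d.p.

108.5 μm

Cusp = layer height × cos(66.3°) = 0.27 × 0.4019 = 0.108513 mm = 108.5 μm.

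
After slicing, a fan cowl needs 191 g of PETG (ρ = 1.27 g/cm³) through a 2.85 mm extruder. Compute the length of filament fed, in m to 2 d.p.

23.57 m

Extruded volume: 191/1.27 = 150.3937 cm³ (150393.7 mm³).
Filament cross-section = π × (2.85/2)² = 6.3794 mm².
Length = 150393.7 / 6.3794 = 23574.9 mm = 23.57 m.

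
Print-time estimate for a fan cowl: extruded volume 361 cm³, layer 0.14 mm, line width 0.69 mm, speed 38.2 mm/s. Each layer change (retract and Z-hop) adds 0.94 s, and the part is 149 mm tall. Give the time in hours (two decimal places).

27.45 hours

Bead cross-section: 0.14 × 0.69 → 0.0966 mm².
Toolpath length = 361 cm³ / 0.0966 mm² = 361000 / 0.0966 = 3737060 mm.
Time extruding: 3737060 / 38.2 → 97828.8 s.
Layers = ⌈149/0.14⌉ = 1065.
Z-hop total: 1065 × 0.94 → 1001.1 s.
Total = 97828.8 + 1001.1 = 98829.9 s = 27.45 hours.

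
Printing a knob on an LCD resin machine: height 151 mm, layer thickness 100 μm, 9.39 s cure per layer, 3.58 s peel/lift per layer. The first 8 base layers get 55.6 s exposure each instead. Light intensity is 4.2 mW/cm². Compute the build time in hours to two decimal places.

5.54 hours

Number of layers: 151 / 0.1 → 1510 (rounded up).
Base layers = 8 × (55.6 + 3.58) = 473.44 s.
Regular layers = 1502 × (9.39 + 3.58), so 19480.94 s.
Sum: 473.44 + 19480.94 = 19954.38 s → 5.54 hours.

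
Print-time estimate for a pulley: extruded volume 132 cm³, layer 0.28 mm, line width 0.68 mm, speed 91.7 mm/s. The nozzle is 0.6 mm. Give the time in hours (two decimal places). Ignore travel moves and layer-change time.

2.10 hours

Line area = 0.28 × 0.68, so 0.1904 mm².
Path length: 132000 mm³ / 0.1904 mm² → 693277.3 mm.
Extrusion time = 693277.3 / 91.7, so 7560.3 s.
In the requested units: 7560.3 s = 2.10 hours.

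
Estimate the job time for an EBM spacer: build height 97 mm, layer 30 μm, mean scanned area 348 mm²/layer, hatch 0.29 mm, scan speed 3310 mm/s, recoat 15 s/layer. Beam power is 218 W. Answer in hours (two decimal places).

13.80 hours

Layers = ⌈97/0.03⌉ = 3234.
Per-layer scan distance = 348 / 0.29 = 1200 mm.
Per-layer scan time: 1200 / 3310 → 0.3625 s.
Per-layer time = 0.3625 + 15 = 15.3625 s.
3234 layers × 15.3625 s/layer = 49682.325 s, i.e. 13.80 hours.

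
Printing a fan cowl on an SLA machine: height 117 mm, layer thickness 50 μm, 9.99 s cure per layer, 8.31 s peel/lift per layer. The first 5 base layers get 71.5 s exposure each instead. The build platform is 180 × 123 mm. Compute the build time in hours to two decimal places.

Layer count = ceil(117 / 0.05) = 2340.
Bottom layers = 5 × (71.5 + 8.31), so 399.05 s.
Normal layers = 2335 × (9.99 + 8.31) = 42730.5 s.
Sum: 399.05 + 42730.5 = 43129.55 s → 11.98 hours.

11.98 hours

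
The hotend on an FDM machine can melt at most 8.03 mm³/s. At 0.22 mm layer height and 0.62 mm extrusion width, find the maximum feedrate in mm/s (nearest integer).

59 mm/s

A = 0.22 × 0.62 = 0.1364 mm².
v_max = Q/A = 8.03/0.1364 = 58.87 mm/s → 59 mm/s.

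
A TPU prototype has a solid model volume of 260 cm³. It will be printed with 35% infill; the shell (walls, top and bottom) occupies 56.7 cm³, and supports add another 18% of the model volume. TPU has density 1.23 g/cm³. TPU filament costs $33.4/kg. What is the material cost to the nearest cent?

Infill region = 260 − 56.7 = 203.3 cm³.
Infill volume = 0.35 × 203.3 = 71.155 cm³.
Support = 0.18 × 260 = 46.8 cm³.
Total extruded: 56.7 + 71.155 + 46.8 → 174.655 cm³.
Mass = 174.655 × 1.23, so 214.82565 g.
Cost = 214.82565 g / 1000 × $33.4/kg = $7.18.

$7.18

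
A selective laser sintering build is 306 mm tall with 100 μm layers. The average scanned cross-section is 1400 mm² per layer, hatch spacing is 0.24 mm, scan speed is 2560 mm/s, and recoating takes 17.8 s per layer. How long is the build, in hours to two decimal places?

Layer count = ceil(306 / 0.1) = 3060.
Hatch length per layer: 1400 / 0.24 → 5833.3 mm.
Scan time per layer = 5833.3 / 2560, so 2.2786 s.
Layer cycle = 2.2786 + 17.8 = 20.0786 s.
3060 layers × 20.0786 s/layer = 61440.516 s, i.e. 17.07 hours.

17.07 hours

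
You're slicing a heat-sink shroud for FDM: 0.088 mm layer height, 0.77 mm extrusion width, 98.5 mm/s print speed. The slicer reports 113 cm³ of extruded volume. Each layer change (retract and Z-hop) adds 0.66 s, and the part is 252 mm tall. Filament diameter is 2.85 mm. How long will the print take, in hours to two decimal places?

5.23 hours

Bead cross-section = 0.088 × 0.77 = 0.06776 mm².
Toolpath length = 113 cm³ / 0.06776 mm² = 113000 / 0.06776 = 1667650.5 mm.
Extrusion time: 1667650.5 / 98.5 → 16930.5 s.
Layers = ⌈252/0.088⌉ = 2864.
Z-hop total: 2864 × 0.66 → 1890.24 s.
Altogether 16930.5 + 1890.24 = 18820.74 s, i.e. 5.23 hours.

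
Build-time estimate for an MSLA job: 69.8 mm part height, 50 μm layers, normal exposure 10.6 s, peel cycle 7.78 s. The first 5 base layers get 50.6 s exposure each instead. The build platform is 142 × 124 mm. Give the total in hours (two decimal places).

Layer count = ceil(69.8 / 0.05) = 1396.
Burn-in layers = 5 × (50.6 + 7.78) = 291.9 s.
Remaining layers = 1391 × (10.6 + 7.78) = 25566.58 s.
Total = 291.9 + 25566.58 = 25858.48 s = 7.18 hours.

7.18 hours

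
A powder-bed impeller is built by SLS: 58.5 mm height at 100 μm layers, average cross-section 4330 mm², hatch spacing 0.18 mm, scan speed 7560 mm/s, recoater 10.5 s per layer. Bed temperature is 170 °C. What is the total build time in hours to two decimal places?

2.22 hours

Number of layers: 58.5 / 0.1 → 585 (rounded up).
Scan path per layer = 4330 / 0.18 = 24055.6 mm.
Laser time per layer = 24055.6 / 7560, so 3.182 s.
Layer cycle = 3.182 + 10.5 = 13.682 s.
585 layers × 13.682 s/layer = 8003.97 s, i.e. 2.22 hours.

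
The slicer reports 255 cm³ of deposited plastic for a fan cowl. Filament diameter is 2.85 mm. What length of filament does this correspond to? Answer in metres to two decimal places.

39.97 m

Cross-section of 2.85 mm filament: π·(2.85/2)² = 6.3794 mm².
Length = 255 cm³ / 6.3794 mm² = 255000 / 6.3794 = 39972.41 mm = 39.97 m.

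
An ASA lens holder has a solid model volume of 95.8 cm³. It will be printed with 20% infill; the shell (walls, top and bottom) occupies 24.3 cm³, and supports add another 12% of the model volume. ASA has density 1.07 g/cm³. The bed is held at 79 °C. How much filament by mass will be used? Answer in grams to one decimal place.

Interior volume = 95.8 − 24.3, so 71.5 cm³.
Infill volume: 0.20 × 71.5 → 14.3 cm³.
Support = 0.12 × 95.8 = 11.496 cm³.
Total extruded = 24.3 + 14.3 + 11.496, so 50.096 cm³.
Mass = 50.096 × 1.07 = 53.60272 g.

53.6 g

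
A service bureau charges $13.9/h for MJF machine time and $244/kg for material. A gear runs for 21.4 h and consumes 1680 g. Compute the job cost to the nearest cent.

$707.38

Time charge: 13.9 × 21.4 → $297.46.
Material charge = 244 × 1680/1000, so $409.92.
Job cost: 297.46 + 409.92 = $707.38.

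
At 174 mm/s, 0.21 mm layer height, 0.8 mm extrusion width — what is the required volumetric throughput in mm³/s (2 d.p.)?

29.23

A = 0.21 × 0.8, so 0.168 mm².
Q = v·A = 174 × 0.168 = 29.23 mm³/s.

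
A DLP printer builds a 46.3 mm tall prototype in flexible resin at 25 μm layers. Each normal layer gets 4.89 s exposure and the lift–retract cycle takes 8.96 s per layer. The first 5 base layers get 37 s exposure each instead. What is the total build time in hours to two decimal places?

Number of layers: 46.3 / 0.025 → 1852 (rounded up).
Burn-in layers = 5 × (37 + 8.96) = 229.8 s.
Regular layers = 1847 × (4.89 + 8.96) = 25580.95 s.
Total = 229.8 + 25580.95 = 25810.75 s = 7.17 hours.

7.17 hours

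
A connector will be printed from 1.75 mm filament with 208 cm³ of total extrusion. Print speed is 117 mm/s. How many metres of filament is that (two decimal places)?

86.48 m

Cross-section of 1.75 mm filament: π·(1.75/2)² = 2.4053 mm².
Length = 208 cm³ / 2.4053 mm² = 208000 / 2.4053 = 86475.7 mm = 86.48 m.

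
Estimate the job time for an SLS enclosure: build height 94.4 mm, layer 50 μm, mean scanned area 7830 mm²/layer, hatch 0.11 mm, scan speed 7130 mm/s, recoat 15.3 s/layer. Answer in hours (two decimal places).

13.26 hours

Number of layers: 94.4 / 0.05 → 1888 (rounded up).
Hatch length per layer = 7830 / 0.11, so 71181.8 mm.
Scan time per layer = 71181.8 / 7130 = 9.9834 s.
Time per layer = 9.9834 + 15.3 = 25.2834 s.
Build time = 1888 × 25.2834 = 47735.0592 s = 13.26 hours.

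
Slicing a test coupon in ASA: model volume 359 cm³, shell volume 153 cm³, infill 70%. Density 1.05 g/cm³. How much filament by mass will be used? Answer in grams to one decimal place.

312.1 g

Volume inside the shell: 359 − 153 → 206 cm³.
Deposited infill = 0.70 × 206 = 144.2 cm³.
Deposited volume = 153 + 144.2 = 297.2 cm³.
Mass = 297.2 × 1.05, so 312.06 g.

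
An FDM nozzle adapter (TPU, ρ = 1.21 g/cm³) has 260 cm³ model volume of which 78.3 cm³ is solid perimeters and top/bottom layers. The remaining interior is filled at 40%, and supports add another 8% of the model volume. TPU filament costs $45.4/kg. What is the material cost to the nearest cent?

$9.44

Infill region = 260 − 78.3 = 181.7 cm³.
Deposited infill: 0.40 × 181.7 → 72.68 cm³.
Support = 0.08 × 260 = 20.8 cm³.
Deposited volume: 78.3 + 72.68 + 20.8 → 171.78 cm³.
Mass = 171.78 × 1.21, so 207.8538 g.
Cost = 207.8538 g / 1000 × $45.4/kg = $9.44.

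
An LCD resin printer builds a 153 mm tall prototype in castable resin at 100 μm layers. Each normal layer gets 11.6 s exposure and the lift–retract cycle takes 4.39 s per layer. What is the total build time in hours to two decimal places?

Layer count = ceil(153 / 0.1) = 1530.
Per-layer time = 11.6 + 4.39, so 15.99 s.
Total = 1530 × 15.99 = 24464.7 s = 6.80 hours.

6.80 hours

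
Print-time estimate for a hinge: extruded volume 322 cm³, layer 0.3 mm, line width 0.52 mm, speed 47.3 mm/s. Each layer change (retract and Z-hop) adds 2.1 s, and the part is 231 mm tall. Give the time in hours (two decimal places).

12.57 hours

Extrusion cross-section = 0.3 × 0.52 = 0.156 mm².
Path length: 322000 mm³ / 0.156 mm² → 2064102.6 mm.
Print-move time = 2064102.6 / 47.3 = 43638.5 s.
Layer count = ceil(231 / 0.3) = 770.
Z-hop total = 770 × 2.1 = 1617 s.
Total = 43638.5 + 1617 = 45255.5 s = 12.57 hours.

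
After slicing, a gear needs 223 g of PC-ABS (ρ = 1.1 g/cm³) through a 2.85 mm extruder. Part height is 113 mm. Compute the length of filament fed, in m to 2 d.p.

31.78 m

Volume = 223 g / 1.1 g·cm⁻³ = 202.7273 cm³ = 202727.3 mm³.
Cross-section of 2.85 mm filament: π·(2.85/2)² = 6.3794 mm².
L = V/A = 202727.3/6.3794 = 31778.43 mm → 31.78 m.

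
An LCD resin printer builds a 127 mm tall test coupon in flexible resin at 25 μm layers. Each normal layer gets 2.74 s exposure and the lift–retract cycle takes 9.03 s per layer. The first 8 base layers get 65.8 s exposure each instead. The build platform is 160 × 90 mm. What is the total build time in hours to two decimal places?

Number of layers: 127 / 0.025 → 5080 (rounded up).
Burn-in layers: 8 × (65.8 + 9.03) → 598.64 s.
Remaining layers = 5072 × (2.74 + 9.03) = 59697.44 s.
Sum: 598.64 + 59697.44 = 60296.08 s → 16.75 hours.

16.75 hours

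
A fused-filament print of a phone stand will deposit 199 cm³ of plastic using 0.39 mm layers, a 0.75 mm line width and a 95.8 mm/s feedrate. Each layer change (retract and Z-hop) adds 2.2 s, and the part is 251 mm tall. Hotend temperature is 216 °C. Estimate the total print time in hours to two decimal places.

Bead cross-section: 0.39 × 0.75 → 0.2925 mm².
Toolpath length = 199 cm³ / 0.2925 mm² = 199000 / 0.2925 = 680341.9 mm.
Print-move time = 680341.9 / 95.8 = 7101.7 s.
Layer count = ceil(251 / 0.39) = 644.
Layer-change overhead = 644 × 2.2, so 1416.8 s.
Altogether 7101.7 + 1416.8 = 8518.5 s, i.e. 2.37 hours.

2.37 hours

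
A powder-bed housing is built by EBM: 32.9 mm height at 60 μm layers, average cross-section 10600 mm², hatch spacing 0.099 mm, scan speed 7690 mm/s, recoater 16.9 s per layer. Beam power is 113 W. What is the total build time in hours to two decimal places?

4.70 hours

Layer count = ceil(32.9 / 0.06) = 549.
Hatch length per layer = 10600 / 0.099 = 107070.7 mm.
Scan time per layer = 107070.7 / 7690, so 13.9234 s.
Time per layer: 13.9234 + 16.9 → 30.8234 s.
549 layers × 30.8234 s/layer = 16922.0466 s, i.e. 4.70 hours.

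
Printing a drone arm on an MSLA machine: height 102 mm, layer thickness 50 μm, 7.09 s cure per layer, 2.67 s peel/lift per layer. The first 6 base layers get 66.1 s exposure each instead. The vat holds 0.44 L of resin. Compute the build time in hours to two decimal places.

Number of layers: 102 / 0.05 → 2040 (rounded up).
Base layers: 6 × (66.1 + 2.67) → 412.62 s.
Regular layers = 2034 × (7.09 + 2.67), so 19851.84 s.
Total = 412.62 + 19851.84 = 20264.46 s = 5.63 hours.

5.63 hours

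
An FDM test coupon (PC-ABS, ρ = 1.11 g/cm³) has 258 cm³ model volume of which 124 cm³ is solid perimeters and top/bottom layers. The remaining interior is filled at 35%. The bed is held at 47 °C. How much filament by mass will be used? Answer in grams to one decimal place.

189.7 g

Volume inside the shell = 258 − 124, so 134 cm³.
Infill volume = 0.35 × 134 = 46.9 cm³.
Total extruded = 124 + 46.9, so 170.9 cm³.
Mass = 170.9 × 1.11 = 189.699 g.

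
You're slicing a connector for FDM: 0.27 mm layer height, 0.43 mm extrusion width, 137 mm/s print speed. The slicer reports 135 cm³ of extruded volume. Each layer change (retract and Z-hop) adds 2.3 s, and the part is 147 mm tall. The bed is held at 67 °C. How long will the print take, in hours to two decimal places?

2.71 hours

Line area: 0.27 × 0.43 → 0.1161 mm².
Toolpath length = 135 cm³ / 0.1161 mm² = 135000 / 0.1161 = 1162790.7 mm.
Time extruding: 1162790.7 / 137 → 8487.5 s.
Number of layers: 147 / 0.27 → 545 (rounded up).
Z-hop total = 545 × 2.3, so 1253.5 s.
Total = 8487.5 + 1253.5 = 9741 s = 2.71 hours.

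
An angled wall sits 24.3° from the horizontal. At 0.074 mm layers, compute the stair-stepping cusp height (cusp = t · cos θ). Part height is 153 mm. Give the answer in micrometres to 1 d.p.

67.4 μm

Cusp = layer height × cos(24.3°) = 0.074 × 0.9114 = 0.067444 mm = 67.4 μm.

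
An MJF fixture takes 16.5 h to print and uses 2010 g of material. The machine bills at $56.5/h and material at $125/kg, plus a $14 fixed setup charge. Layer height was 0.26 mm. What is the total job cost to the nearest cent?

$1197.50

Machine-time cost = 56.5 × 16.5, so $932.25.
Material cost = 125 × 2010/1000 = $251.25.
Total = 932.25 + 251.25 + 14 = $1197.50.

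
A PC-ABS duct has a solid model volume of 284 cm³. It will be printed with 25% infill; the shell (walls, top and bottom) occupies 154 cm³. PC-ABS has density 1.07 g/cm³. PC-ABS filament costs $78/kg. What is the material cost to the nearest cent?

$15.57

Interior volume = 284 − 154 = 130 cm³.
Infill volume = 0.25 × 130 = 32.5 cm³.
Total printed volume = 154 + 32.5, so 186.5 cm³.
Mass: 186.5 × 1.07 → 199.555 g.
At $78/kg: 199.555/1000 × 78 = $15.57.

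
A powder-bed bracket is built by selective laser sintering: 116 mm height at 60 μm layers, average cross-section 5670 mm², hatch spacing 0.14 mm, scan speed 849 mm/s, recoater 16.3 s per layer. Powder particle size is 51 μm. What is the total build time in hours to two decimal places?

34.38 hours

Layers = ⌈116/0.06⌉ = 1934.
Per-layer scan distance: 5670 / 0.14 → 40500 mm.
Scan time per layer: 40500 / 849 → 47.7032 s.
Layer cycle = 47.7032 + 16.3, so 64.0032 s.
Total: 1934 × 64.0032 s = 123782.1888 s → 34.38 hours.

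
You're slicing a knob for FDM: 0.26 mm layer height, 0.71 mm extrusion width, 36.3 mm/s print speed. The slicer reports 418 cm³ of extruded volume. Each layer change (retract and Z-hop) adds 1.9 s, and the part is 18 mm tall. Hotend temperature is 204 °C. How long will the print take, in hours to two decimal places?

Line area: 0.26 × 0.71 → 0.1846 mm².
Total extruded path = 418000/0.1846 = 2264355.4 mm.
Time extruding = 2264355.4 / 36.3 = 62378.9 s.
Layer count = ceil(18 / 0.26) = 70.
Layer-change overhead = 70 × 1.9 = 133 s.
Total = 62378.9 + 133 = 62511.9 s = 17.36 hours.

17.36 hours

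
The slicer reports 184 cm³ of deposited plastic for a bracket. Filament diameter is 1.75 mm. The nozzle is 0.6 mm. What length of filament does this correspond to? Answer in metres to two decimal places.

Filament cross-section = π × (1.75/2)² = 2.4053 mm².
Length = 184 cm³ / 2.4053 mm² = 184000 / 2.4053 = 76497.73 mm = 76.50 m.

76.50 m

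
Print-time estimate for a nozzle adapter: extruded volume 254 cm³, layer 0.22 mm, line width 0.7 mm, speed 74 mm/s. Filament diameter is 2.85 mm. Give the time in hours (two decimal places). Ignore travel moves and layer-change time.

Bead cross-section: 0.22 × 0.7 → 0.154 mm².
Total extruded path = 254000/0.154 = 1649350.6 mm.
Print-move time: 1649350.6 / 74 → 22288.5 s.
In the requested units: 22288.5 s = 6.19 hours.

6.19 hours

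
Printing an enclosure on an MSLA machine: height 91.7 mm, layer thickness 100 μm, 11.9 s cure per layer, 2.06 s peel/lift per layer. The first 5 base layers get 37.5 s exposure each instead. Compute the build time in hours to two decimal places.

Layers = ⌈91.7/0.1⌉ = 917.
Burn-in layers = 5 × (37.5 + 2.06) = 197.8 s.
Regular layers: 912 × (11.9 + 2.06) → 12731.52 s.
Total = 197.8 + 12731.52 = 12929.32 s = 3.59 hours.

3.59 hours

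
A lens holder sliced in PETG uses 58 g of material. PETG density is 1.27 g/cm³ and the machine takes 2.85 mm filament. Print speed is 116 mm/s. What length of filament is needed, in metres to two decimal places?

7.16 m

Volume = 58 g / 1.27 g·cm⁻³ = 45.6693 cm³ = 45669.3 mm³.
Filament cross-section = π × (2.85/2)² = 6.3794 mm².
L = V/A = 45669.3/6.3794 = 7158.87 mm → 7.16 m.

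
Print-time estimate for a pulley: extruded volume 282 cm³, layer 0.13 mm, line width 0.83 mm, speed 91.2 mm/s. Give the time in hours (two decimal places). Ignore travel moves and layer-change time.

7.96 hours

Bead cross-section: 0.13 × 0.83 → 0.1079 mm².
Toolpath length = 282 cm³ / 0.1079 mm² = 282000 / 0.1079 = 2613531 mm.
Time extruding = 2613531 / 91.2 = 28657.1 s.
28657.1 s = 7.96 hours.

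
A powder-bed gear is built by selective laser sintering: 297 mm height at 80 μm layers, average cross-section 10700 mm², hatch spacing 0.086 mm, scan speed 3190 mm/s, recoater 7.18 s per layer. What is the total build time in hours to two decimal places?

47.63 hours

Layer count = ceil(297 / 0.08) = 3713.
Hatch length per layer = 10700 / 0.086 = 124418.6 mm.
Scan time per layer = 124418.6 / 3190, so 39.0027 s.
Time per layer = 39.0027 + 7.18 = 46.1827 s.
3713 layers × 46.1827 s/layer = 171476.3651 s, i.e. 47.63 hours.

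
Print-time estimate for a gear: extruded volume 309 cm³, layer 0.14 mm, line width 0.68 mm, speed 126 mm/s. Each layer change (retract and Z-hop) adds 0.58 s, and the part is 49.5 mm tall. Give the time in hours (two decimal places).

7.21 hours

Extrusion cross-section = 0.14 × 0.68, so 0.0952 mm².
Total extruded path = 309000/0.0952 = 3245798.3 mm.
Print-move time: 3245798.3 / 126 → 25760.3 s.
Number of layers: 49.5 / 0.14 → 354 (rounded up).
Non-print overhead = 354 × 0.58, so 205.32 s.
Altogether 25760.3 + 205.32 = 25965.62 s, i.e. 7.21 hours.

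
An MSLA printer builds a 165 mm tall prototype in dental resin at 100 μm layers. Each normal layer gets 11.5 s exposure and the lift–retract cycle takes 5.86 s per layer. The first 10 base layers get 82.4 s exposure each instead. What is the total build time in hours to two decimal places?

8.15 hours

Number of layers: 165 / 0.1 → 1650 (rounded up).
Burn-in layers: 10 × (82.4 + 5.86) → 882.6 s.
Normal layers = 1640 × (11.5 + 5.86), so 28470.4 s.
Total = 882.6 + 28470.4 = 29353 s = 8.15 hours.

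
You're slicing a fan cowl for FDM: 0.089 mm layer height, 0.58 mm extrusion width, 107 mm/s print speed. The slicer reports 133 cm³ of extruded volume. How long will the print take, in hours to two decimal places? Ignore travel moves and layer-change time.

Extrusion cross-section = 0.089 × 0.58 = 0.05162 mm².
Path length: 133000 mm³ / 0.05162 mm² → 2576520.7 mm.
Extrusion time: 2576520.7 / 107 → 24079.6 s.
That's 24079.6 s → 6.69 hours.

6.69 hours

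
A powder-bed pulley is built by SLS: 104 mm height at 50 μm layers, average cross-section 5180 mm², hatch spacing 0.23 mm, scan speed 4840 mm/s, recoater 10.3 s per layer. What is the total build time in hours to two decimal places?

8.64 hours

Layers = ⌈104/0.05⌉ = 2080.
Scan path per layer = 5180 / 0.23, so 22521.7 mm.
Laser time per layer = 22521.7 / 4840 = 4.6532 s.
Per-layer time = 4.6532 + 10.3, so 14.9532 s.
2080 layers × 14.9532 s/layer = 31102.656 s, i.e. 8.64 hours.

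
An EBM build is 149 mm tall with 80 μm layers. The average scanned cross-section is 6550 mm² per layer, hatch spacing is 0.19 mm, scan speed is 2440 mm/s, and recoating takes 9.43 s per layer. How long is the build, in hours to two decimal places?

12.19 hours

Number of layers: 149 / 0.08 → 1863 (rounded up).
Hatch length per layer: 6550 / 0.19 → 34473.7 mm.
Per-layer scan time: 34473.7 / 2440 → 14.1286 s.
Time per layer = 14.1286 + 9.43, so 23.5586 s.
1863 layers × 23.5586 s/layer = 43889.6718 s, i.e. 12.19 hours.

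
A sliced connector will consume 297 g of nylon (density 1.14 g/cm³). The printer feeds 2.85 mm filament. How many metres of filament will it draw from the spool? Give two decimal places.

Extruded volume: 297/1.14 = 260.5263 cm³ (260526.3 mm³).
Filament cross-section = π × (2.85/2)² = 6.3794 mm².
Length = 260526.3 / 6.3794 = 40838.68 mm = 40.84 m.

40.84 m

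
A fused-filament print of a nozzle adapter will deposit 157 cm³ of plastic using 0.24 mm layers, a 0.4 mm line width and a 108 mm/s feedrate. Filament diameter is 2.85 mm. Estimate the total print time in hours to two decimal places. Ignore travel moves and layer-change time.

Line area: 0.24 × 0.4 → 0.096 mm².
Total extruded path = 157000/0.096 = 1635416.7 mm.
Time extruding: 1635416.7 / 108 → 15142.7 s.
15142.7 s = 4.21 hours.

4.21 hours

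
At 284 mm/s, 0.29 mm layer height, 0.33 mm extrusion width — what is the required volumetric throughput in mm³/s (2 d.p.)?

27.18

A = 0.29 × 0.33 = 0.0957 mm².
Volumetric flow = 284 × 0.0957 = 27.18 mm³/s.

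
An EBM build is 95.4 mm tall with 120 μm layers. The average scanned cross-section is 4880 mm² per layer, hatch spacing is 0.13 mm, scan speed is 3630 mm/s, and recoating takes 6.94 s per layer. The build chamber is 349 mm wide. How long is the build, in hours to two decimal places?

3.82 hours

Layers = ⌈95.4/0.12⌉ = 795.
Hatch length per layer = 4880 / 0.13, so 37538.5 mm.
Scan time per layer = 37538.5 / 3630, so 10.3412 s.
Layer cycle: 10.3412 + 6.94 → 17.2812 s.
795 layers × 17.2812 s/layer = 13738.554 s, i.e. 3.82 hours.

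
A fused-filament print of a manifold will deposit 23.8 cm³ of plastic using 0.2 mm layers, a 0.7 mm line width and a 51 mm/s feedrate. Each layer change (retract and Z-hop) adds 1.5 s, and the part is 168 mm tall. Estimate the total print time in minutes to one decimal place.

Line area = 0.2 × 0.7 = 0.14 mm².
Total extruded path = 23800/0.14 = 170000 mm.
Time extruding = 170000 / 51, so 3333.3 s.
Number of layers: 168 / 0.2 → 840 (rounded up).
Z-hop total = 840 × 1.5, so 1260 s.
Total = 3333.3 + 1260 = 4593.3 s = 76.6 minutes.

76.6 minutes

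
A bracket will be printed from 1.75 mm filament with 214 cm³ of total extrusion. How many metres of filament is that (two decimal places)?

88.97 m

A = π r² = π × 0.875² = 2.4053 mm².
L = 214000 mm³ / 2.4053 mm² = 88970.19 mm, i.e. 88.97 m.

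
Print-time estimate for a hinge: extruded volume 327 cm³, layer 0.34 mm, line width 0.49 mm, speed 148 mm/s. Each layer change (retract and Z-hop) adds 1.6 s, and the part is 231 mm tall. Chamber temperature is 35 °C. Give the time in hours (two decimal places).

Bead cross-section = 0.34 × 0.49, so 0.1666 mm².
Total extruded path = 327000/0.1666 = 1962785.1 mm.
Print-move time: 1962785.1 / 148 → 13262.1 s.
Layer count = ceil(231 / 0.34) = 680.
Non-print overhead = 680 × 1.6 = 1088 s.
Altogether 13262.1 + 1088 = 14350.1 s, i.e. 3.99 hours.

3.99 hours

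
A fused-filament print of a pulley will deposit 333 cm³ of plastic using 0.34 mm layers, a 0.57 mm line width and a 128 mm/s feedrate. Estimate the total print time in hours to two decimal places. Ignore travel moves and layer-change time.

3.73 hours

Bead cross-section: 0.34 × 0.57 → 0.1938 mm².
Path length: 333000 mm³ / 0.1938 mm² → 1718266.3 mm.
Time extruding: 1718266.3 / 128 → 13424 s.
In the requested units: 13424 s = 3.73 hours.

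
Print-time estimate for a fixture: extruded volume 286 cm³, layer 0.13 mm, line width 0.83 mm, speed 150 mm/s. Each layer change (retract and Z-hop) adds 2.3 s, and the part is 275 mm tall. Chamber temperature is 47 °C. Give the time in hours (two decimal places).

Line area = 0.13 × 0.83, so 0.1079 mm².
Path length: 286000 mm³ / 0.1079 mm² → 2650602.4 mm.
Extrusion time = 2650602.4 / 150, so 17670.7 s.
Layer count = ceil(275 / 0.13) = 2116.
Non-print overhead = 2116 × 2.3, so 4866.8 s.
Altogether 17670.7 + 4866.8 = 22537.5 s, i.e. 6.26 hours.

6.26 hours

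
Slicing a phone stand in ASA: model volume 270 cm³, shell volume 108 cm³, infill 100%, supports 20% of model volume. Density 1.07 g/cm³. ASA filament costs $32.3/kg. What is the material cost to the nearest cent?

Volume inside the shell: 270 − 108 → 162 cm³.
Deposited infill = 1.00 × 162, so 162 cm³.
Support = 0.20 × 270, so 54 cm³.
Total extruded = 108 + 162 + 54, so 324 cm³.
Mass = 324 × 1.07, so 346.68 g.
At $32.3/kg: 346.68/1000 × 32.3 = $11.20.

$11.20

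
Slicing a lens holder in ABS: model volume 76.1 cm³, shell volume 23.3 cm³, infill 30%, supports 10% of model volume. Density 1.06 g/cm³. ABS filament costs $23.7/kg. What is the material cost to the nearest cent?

Interior volume: 76.1 − 23.3 → 52.8 cm³.
Infill volume: 0.30 × 52.8 → 15.84 cm³.
Support = 0.10 × 76.1 = 7.61 cm³.
Total extruded: 23.3 + 15.84 + 7.61 → 46.75 cm³.
Mass = 46.75 × 1.06 = 49.555 g.
At $23.7/kg: 49.555/1000 × 23.7 = $1.17.

$1.17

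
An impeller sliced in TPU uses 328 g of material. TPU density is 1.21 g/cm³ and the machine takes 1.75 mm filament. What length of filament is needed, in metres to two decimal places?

Extruded volume: 328/1.21 = 271.0744 cm³ (271074.4 mm³).
Filament cross-section = π × (1.75/2)² = 2.4053 mm².
L = V/A = 271074.4/2.4053 = 112698.79 mm → 112.70 m.

112.70 m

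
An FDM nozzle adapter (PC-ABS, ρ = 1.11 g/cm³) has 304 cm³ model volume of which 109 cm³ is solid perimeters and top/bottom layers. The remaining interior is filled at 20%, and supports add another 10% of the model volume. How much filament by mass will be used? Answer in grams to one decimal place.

198.0 g

Infill region = 304 − 109, so 195 cm³.
Infill deposited = 0.20 × 195, so 39 cm³.
Support = 0.10 × 304 = 30.4 cm³.
Total printed volume = 109 + 39 + 30.4, so 178.4 cm³.
Mass: 178.4 × 1.11 → 198.024 g.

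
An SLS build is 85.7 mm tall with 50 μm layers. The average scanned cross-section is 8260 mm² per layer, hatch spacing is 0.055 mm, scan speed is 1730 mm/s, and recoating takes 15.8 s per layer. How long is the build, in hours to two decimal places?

Layers = ⌈85.7/0.05⌉ = 1714.
Per-layer scan distance = 8260 / 0.055 = 150181.8 mm.
Scan time per layer: 150181.8 / 1730 → 86.8103 s.
Per-layer time = 86.8103 + 15.8, so 102.6103 s.
Build time = 1714 × 102.6103 = 175874.0542 s = 48.85 hours.

48.85 hours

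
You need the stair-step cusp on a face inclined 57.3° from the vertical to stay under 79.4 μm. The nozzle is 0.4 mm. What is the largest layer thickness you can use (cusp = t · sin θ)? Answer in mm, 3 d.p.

0.094 mm

t = h_c / sin θ = 0.0794 / 0.8415 = 0.094 mm.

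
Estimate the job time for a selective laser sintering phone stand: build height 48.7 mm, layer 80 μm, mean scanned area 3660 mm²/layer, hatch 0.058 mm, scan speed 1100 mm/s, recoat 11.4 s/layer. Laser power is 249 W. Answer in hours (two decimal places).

11.63 hours

Number of layers: 48.7 / 0.08 → 609 (rounded up).
Scan path per layer = 3660 / 0.058 = 63103.4 mm.
Per-layer scan time = 63103.4 / 1100 = 57.3667 s.
Per-layer time = 57.3667 + 11.4 = 68.7667 s.
609 layers × 68.7667 s/layer = 41878.9203 s, i.e. 11.63 hours.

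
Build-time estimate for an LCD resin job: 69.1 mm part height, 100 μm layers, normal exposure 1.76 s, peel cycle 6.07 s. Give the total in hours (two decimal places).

Layers = ⌈69.1/0.1⌉ = 691.
Cycle time = 1.76 + 6.07, so 7.83 s.
Total = 691 × 7.83 = 5410.53 s = 1.50 hours.

1.50 hours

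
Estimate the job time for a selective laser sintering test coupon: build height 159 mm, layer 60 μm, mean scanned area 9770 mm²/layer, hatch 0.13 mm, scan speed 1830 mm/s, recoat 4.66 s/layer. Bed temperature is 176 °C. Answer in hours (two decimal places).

33.66 hours

Layer count = ceil(159 / 0.06) = 2650.
Per-layer scan distance = 9770 / 0.13, so 75153.8 mm.
Laser time per layer: 75153.8 / 1830 → 41.0677 s.
Time per layer = 41.0677 + 4.66, so 45.7277 s.
2650 layers × 45.7277 s/layer = 121178.405 s, i.e. 33.66 hours.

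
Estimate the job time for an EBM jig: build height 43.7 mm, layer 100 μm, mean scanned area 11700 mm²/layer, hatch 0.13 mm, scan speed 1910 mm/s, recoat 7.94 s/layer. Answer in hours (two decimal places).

6.68 hours

Layers = ⌈43.7/0.1⌉ = 437.
Scan path per layer: 11700 / 0.13 → 90000 mm.
Beam time per layer = 90000 / 1910, so 47.1204 s.
Time per layer: 47.1204 + 7.94 → 55.0604 s.
Build time = 437 × 55.0604 = 24061.3948 s = 6.68 hours.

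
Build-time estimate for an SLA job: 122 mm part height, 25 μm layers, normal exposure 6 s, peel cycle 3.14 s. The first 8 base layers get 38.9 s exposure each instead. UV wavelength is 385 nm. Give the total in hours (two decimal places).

12.46 hours

Layers = ⌈122/0.025⌉ = 4880.
Bottom layers = 8 × (38.9 + 3.14), so 336.32 s.
Remaining layers = 4872 × (6 + 3.14) = 44530.08 s.
Sum: 336.32 + 44530.08 = 44866.4 s → 12.46 hours.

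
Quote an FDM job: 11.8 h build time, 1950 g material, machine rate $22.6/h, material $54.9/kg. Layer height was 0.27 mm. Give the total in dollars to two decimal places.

Time charge: 22.6 × 11.8 → $266.68.
Material charge = 54.9 × 1950/1000, so $107.055.
Total = 266.68 + 107.055 = 373.735 ≈ $373.74.

$373.74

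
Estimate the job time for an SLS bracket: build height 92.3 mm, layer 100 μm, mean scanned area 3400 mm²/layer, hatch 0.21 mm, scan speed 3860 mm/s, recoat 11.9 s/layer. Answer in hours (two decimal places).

4.13 hours

Layers = ⌈92.3/0.1⌉ = 923.
Scan path per layer = 3400 / 0.21, so 16190.5 mm.
Per-layer scan time = 16190.5 / 3860, so 4.1944 s.
Layer cycle = 4.1944 + 11.9, so 16.0944 s.
923 layers × 16.0944 s/layer = 14855.1312 s, i.e. 4.13 hours.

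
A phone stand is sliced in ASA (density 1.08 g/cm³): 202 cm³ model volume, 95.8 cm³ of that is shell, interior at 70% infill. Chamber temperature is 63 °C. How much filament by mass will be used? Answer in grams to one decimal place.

Volume inside the shell: 202 − 95.8 → 106.2 cm³.
Deposited infill: 0.70 × 106.2 → 74.34 cm³.
Total printed volume = 95.8 + 74.34 = 170.14 cm³.
Mass: 170.14 × 1.08 → 183.7512 g.

183.8 g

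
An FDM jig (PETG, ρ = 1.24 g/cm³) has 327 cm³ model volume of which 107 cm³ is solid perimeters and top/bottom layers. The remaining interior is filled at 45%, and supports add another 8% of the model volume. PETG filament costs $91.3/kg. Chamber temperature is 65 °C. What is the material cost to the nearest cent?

Volume inside the shell: 327 − 107 → 220 cm³.
Deposited infill: 0.45 × 220 → 99 cm³.
Support = 0.08 × 327 = 26.16 cm³.
Total extruded = 107 + 99 + 26.16 = 232.16 cm³.
Mass = 232.16 × 1.24, so 287.8784 g.
Cost = 287.8784 g / 1000 × $91.3/kg = $26.28.

$26.28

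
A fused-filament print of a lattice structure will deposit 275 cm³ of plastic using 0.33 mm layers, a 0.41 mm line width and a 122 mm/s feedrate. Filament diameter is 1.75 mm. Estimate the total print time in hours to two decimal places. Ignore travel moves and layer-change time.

4.63 hours

Extrusion cross-section: 0.33 × 0.41 → 0.1353 mm².
Toolpath length = 275 cm³ / 0.1353 mm² = 275000 / 0.1353 = 2032520.3 mm.
Time extruding = 2032520.3 / 122 = 16660 s.
In the requested units: 16660 s = 4.63 hours.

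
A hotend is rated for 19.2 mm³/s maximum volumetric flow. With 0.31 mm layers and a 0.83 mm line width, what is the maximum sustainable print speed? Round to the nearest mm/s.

75 mm/s

A = 0.31 × 0.83, so 0.2573 mm².
Max speed = 19.2 / 0.2573 = 74.62 ≈ 75 mm/s.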